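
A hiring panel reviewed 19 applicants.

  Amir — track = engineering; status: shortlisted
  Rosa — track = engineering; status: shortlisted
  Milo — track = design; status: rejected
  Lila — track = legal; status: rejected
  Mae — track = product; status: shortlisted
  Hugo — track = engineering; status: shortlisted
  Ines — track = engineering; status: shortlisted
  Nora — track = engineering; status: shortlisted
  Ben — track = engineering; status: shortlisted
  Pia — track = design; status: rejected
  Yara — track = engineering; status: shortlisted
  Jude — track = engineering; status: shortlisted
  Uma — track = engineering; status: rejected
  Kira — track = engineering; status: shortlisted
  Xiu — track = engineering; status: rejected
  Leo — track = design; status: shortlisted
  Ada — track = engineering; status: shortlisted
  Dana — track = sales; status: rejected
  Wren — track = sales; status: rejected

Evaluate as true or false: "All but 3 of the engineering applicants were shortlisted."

False

'All but 3 of the engineering applicants were shortlisted' holds iff |A ∖ B| = 3.
A (the restrictor) = {Amir, Rosa, Hugo, Ines, Nora, Ben, Yara, Jude, Uma, Kira, Xiu, Ada}, |A| = 12.
A ∖ B = {Uma, Xiu}, so |A ∖ B| = 2.
|A ∖ B| = 2, so the statement is false.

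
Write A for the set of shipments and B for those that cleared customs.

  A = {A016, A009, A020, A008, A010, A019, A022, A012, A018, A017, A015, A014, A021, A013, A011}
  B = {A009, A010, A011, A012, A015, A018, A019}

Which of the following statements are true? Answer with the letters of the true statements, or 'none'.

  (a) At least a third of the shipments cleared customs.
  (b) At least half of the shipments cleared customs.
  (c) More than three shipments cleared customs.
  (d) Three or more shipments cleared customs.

(a), (c), (d)

|A| = 15, |A ∩ B| = 7, |A ∖ B| = 8.
(a) |A ∩ B| / |A| ≥ 1/3: holds.
(b) |A ∩ B| ≥ |A ∖ B|: fails.
(c) |A ∩ B| > 3: holds.
(d) |A ∩ B| ≥ 3: holds.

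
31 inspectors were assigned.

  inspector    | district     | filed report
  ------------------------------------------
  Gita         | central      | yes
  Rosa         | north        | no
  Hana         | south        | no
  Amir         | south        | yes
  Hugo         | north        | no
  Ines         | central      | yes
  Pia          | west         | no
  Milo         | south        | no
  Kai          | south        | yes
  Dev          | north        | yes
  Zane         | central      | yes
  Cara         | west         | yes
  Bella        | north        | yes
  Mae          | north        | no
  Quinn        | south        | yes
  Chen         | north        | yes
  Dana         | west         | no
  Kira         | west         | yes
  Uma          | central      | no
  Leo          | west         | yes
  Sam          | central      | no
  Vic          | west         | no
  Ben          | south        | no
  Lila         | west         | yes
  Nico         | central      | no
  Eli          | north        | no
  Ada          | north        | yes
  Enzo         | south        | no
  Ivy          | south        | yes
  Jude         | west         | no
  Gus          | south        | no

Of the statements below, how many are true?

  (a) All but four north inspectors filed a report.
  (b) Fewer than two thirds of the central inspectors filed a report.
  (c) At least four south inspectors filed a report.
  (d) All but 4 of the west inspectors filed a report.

(a) north: |A| = 8, |A ∩ B| = 4; needs |A ∖ B| = 4 — true.
(b) central: |A| = 6, |A ∩ B| = 3; needs |A ∩ B| / |A| < 2/3 — true.
(c) south: |A| = 9, |A ∩ B| = 4; needs |A ∩ B| ≥ 4 — true.
(d) west: |A| = 8, |A ∩ B| = 4; needs |A ∖ B| = 4 — true.

4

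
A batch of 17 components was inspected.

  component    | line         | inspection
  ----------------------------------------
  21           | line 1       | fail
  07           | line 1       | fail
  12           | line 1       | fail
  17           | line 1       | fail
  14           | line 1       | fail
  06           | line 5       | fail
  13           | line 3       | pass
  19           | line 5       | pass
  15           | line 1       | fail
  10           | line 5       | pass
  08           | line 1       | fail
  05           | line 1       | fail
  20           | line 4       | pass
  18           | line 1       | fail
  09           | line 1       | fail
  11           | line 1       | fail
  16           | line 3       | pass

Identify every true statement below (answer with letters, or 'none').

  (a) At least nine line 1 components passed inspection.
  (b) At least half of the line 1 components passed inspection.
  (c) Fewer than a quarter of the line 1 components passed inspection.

(c)

|A| = 11, |A ∩ B| = 0, |A ∖ B| = 11.
(a) |A ∩ B| ≥ 9: fails.
(b) |A ∩ B| ≥ |A ∖ B|: fails.
(c) |A ∩ B| / |A| < 1/4: holds.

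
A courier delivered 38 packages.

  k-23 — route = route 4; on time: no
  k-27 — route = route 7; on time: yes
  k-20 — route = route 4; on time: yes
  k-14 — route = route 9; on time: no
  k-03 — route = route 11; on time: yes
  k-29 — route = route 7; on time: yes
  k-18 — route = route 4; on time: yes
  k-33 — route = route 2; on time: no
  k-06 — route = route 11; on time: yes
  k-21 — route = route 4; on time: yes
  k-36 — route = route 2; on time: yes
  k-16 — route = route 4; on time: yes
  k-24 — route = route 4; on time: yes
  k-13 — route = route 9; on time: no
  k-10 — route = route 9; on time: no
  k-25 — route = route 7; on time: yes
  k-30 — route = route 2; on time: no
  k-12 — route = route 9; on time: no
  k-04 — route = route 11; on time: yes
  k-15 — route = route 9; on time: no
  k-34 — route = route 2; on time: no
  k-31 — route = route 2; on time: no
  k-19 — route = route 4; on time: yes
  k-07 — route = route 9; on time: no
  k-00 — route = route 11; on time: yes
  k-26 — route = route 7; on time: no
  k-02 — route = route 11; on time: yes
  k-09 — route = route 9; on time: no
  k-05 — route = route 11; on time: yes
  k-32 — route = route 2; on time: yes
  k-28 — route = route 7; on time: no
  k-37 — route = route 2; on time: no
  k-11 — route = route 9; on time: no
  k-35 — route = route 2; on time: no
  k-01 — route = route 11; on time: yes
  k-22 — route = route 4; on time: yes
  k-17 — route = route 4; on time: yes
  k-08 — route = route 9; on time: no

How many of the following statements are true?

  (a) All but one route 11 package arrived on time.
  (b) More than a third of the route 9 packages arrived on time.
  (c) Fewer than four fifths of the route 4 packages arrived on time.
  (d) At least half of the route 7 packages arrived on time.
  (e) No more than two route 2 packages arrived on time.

2

(a) route 11: |A| = 7, |A ∩ B| = 7; needs |A ∖ B| = 1 — false.
(b) route 9: |A| = 9, |A ∩ B| = 0; needs |A ∩ B| / |A| > 1/3 — false.
(c) route 4: |A| = 9, |A ∩ B| = 8; needs |A ∩ B| / |A| < 4/5 — false.
(d) route 7: |A| = 5, |A ∩ B| = 3; needs |A ∩ B| ≥ |A ∖ B| — true.
(e) route 2: |A| = 8, |A ∩ B| = 2; needs |A ∩ B| ≤ 2 — true.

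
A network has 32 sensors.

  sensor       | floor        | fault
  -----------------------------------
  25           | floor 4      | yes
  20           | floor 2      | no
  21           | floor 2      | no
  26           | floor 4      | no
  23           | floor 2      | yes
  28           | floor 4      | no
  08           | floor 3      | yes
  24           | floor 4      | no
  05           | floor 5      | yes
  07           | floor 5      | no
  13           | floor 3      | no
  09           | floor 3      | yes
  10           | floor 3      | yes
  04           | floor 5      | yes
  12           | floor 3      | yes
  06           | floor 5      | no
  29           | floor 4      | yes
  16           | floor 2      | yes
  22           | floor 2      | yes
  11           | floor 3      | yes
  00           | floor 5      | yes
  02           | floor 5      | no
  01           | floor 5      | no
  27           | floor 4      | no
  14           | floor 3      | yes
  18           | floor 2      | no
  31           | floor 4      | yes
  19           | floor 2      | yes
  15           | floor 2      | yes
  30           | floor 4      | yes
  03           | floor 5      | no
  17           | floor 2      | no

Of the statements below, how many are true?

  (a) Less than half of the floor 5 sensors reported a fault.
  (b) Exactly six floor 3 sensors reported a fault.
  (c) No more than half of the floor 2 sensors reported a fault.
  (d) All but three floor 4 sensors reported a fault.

(a) floor 5: |A| = 8, |A ∩ B| = 3; needs |A ∩ B| < |A ∖ B| — true.
(b) floor 3: |A| = 7, |A ∩ B| = 6; needs |A ∩ B| = 6 — true.
(c) floor 2: |A| = 9, |A ∩ B| = 5; needs |A ∩ B| ≤ |A ∖ B| — false.
(d) floor 4: |A| = 8, |A ∩ B| = 4; needs |A ∖ B| = 3 — false.

2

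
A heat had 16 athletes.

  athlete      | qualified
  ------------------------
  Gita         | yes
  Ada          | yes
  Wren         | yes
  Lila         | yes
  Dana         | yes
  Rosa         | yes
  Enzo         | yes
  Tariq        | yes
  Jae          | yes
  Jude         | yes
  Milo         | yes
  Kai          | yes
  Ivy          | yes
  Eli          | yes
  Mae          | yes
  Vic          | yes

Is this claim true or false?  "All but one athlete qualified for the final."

False

'All but one athlete qualified for the final' holds iff |A ∖ B| = 1.
|A| = 16, |A ∩ B| = 16, |A ∖ B| = 0.
|A ∖ B| = 0, so the statement is false.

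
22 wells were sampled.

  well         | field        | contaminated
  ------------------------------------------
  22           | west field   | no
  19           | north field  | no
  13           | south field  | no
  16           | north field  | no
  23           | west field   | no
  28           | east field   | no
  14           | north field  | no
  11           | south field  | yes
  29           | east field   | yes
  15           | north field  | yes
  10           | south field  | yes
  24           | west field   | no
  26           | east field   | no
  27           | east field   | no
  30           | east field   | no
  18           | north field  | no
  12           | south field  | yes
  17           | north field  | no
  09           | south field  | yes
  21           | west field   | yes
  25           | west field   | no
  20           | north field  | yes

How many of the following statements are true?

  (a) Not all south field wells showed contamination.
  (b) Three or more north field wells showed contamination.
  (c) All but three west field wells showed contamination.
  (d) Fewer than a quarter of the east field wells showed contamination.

(a) south field: |A| = 5, |A ∩ B| = 4; needs A ⊄ B (|A ∖ B| ≥ 1) — true.
(b) north field: |A| = 7, |A ∩ B| = 2; needs |A ∩ B| ≥ 3 — false.
(c) west field: |A| = 5, |A ∩ B| = 1; needs |A ∖ B| = 3 — false.
(d) east field: |A| = 5, |A ∩ B| = 1; needs |A ∩ B| / |A| < 1/4 — true.

2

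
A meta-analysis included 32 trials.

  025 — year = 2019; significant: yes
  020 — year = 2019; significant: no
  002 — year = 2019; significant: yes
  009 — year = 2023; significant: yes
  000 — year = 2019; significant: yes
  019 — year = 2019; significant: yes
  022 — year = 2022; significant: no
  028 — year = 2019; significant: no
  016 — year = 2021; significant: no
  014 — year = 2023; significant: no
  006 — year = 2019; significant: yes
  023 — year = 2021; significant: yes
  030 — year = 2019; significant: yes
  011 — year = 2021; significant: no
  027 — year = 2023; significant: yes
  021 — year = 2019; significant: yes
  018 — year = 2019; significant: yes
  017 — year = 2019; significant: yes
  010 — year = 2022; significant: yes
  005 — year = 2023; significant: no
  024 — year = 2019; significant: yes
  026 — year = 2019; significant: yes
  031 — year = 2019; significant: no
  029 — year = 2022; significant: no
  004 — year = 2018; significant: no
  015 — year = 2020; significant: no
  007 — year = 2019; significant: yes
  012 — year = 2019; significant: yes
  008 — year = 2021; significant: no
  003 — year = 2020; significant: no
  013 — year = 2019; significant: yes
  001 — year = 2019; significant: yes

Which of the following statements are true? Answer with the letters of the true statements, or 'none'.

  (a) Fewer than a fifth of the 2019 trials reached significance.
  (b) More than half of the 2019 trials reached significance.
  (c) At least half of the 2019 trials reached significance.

(b), (c)

|A| = 18, |A ∩ B| = 15, |A ∖ B| = 3.
(a) |A ∩ B| / |A| < 1/5: fails.
(b) |A ∩ B| > |A ∖ B|: holds.
(c) |A ∩ B| ≥ |A ∖ B|: holds.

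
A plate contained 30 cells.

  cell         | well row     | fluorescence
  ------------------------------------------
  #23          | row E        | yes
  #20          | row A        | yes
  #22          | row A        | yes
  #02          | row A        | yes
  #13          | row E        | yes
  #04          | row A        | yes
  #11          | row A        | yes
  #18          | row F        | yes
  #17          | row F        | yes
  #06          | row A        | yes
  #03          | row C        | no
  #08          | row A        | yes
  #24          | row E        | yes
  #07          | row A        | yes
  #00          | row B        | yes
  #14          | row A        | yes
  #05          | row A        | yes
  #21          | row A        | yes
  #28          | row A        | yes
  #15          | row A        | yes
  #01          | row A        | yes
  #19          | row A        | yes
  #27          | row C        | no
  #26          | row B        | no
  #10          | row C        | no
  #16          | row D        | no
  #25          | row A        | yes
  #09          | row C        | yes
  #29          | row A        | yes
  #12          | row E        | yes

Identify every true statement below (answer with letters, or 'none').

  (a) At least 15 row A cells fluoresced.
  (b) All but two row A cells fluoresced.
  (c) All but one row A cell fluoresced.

(a)

|A| = 17, |A ∩ B| = 17, |A ∖ B| = 0.
(a) |A ∩ B| ≥ 15: holds.
(b) |A ∖ B| = 2: fails.
(c) |A ∖ B| = 1: fails.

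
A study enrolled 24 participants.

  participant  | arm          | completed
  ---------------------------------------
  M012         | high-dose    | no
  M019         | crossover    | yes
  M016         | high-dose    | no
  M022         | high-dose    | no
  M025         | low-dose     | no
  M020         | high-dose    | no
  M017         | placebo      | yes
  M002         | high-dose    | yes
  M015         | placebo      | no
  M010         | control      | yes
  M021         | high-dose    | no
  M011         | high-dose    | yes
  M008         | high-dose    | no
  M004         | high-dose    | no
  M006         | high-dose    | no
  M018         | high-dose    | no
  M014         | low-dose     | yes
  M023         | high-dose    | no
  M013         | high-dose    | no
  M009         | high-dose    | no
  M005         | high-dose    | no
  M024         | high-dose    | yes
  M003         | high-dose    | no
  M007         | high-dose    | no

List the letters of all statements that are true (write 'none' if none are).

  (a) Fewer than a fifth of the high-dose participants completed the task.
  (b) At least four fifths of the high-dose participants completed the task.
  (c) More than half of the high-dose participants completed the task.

|A| = 18, |A ∩ B| = 3, |A ∖ B| = 15.
(a) |A ∩ B| / |A| < 1/5: holds.
(b) |A ∩ B| / |A| ≥ 4/5: fails.
(c) |A ∩ B| > |A ∖ B|: fails.

(a)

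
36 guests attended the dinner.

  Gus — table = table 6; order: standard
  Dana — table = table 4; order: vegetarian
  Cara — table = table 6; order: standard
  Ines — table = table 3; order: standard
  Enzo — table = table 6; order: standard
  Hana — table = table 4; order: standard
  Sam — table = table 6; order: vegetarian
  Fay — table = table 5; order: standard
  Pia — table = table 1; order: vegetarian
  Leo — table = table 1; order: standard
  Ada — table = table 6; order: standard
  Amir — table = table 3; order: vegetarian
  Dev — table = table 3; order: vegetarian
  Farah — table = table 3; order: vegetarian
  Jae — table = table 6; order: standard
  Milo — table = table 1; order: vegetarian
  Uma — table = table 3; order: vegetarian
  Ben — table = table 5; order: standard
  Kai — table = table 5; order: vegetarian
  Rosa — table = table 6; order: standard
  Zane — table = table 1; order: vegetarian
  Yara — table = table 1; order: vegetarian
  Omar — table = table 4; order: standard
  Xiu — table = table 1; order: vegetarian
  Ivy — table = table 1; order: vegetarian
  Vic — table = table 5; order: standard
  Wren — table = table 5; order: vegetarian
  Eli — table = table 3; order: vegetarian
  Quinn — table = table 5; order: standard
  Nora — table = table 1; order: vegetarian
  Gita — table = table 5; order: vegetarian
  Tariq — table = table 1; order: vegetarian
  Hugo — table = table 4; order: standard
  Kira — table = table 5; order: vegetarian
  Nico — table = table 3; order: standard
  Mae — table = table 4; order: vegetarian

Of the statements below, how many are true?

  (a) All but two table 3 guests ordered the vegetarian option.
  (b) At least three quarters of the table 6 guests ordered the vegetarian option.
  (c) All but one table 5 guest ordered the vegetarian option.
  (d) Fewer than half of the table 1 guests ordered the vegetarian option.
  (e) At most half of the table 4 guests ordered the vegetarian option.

2

(a) table 3: |A| = 7, |A ∩ B| = 5; needs |A ∖ B| = 2 — true.
(b) table 6: |A| = 7, |A ∩ B| = 1; needs |A ∩ B| / |A| ≥ 3/4 — false.
(c) table 5: |A| = 8, |A ∩ B| = 4; needs |A ∖ B| = 1 — false.
(d) table 1: |A| = 9, |A ∩ B| = 8; needs |A ∩ B| < |A ∖ B| — false.
(e) table 4: |A| = 5, |A ∩ B| = 2; needs |A ∩ B| ≤ |A ∖ B| — true.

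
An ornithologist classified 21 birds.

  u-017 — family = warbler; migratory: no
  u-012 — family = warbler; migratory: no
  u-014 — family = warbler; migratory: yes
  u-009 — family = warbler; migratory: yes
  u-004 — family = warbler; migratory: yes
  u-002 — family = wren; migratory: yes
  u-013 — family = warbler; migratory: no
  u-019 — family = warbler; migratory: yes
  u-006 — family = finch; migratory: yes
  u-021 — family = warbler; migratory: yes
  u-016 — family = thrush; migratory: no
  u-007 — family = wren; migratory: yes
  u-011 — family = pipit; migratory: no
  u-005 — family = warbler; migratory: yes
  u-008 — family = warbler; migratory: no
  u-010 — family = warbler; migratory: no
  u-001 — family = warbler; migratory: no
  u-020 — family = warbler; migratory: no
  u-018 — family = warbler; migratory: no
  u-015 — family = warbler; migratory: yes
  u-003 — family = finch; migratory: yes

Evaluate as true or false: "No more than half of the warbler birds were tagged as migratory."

True

'No more than half of the warbler birds were tagged as migratory' holds iff |A ∩ B| ≤ |A ∖ B|.
|A| = 15, |A ∩ B| = 7, |A ∖ B| = 8.
7 < 8, so the statement is true.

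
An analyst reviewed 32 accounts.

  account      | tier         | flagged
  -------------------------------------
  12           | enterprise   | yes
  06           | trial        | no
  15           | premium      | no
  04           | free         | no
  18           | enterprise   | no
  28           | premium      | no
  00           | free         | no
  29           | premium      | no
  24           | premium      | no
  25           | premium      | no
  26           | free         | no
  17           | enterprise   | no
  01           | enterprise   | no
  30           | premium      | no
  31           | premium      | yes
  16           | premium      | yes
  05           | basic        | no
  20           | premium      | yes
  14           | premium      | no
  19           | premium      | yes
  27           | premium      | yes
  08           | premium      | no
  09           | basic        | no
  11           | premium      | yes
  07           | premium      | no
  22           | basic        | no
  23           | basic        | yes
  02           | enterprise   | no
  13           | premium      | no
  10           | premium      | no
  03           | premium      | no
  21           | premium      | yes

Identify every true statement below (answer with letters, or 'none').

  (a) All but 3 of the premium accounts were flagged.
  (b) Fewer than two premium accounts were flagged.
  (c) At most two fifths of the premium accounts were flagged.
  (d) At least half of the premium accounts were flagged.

(c)

|A| = 19, |A ∩ B| = 7, |A ∖ B| = 12.
(a) |A ∖ B| = 3: fails.
(b) |A ∩ B| < 2: fails.
(c) |A ∩ B| / |A| ≤ 2/5: holds.
(d) |A ∩ B| ≥ |A ∖ B|: fails.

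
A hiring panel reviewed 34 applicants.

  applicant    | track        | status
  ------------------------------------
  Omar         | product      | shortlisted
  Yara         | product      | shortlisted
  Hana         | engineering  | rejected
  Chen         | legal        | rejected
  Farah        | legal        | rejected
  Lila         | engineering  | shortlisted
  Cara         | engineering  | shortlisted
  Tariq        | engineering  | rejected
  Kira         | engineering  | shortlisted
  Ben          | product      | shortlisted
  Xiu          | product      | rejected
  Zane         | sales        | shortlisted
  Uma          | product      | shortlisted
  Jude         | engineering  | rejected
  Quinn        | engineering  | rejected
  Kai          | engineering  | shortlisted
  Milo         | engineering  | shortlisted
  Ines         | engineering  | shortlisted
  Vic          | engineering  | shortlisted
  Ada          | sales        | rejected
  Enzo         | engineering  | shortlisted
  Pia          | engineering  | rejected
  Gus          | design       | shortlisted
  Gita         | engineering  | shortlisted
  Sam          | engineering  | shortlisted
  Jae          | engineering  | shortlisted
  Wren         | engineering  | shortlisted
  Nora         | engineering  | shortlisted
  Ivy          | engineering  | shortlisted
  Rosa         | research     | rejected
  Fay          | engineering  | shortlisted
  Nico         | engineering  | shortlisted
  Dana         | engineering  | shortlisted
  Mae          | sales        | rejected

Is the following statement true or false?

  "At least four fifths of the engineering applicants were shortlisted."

False

'At least four fifths of the engineering applicants were shortlisted' holds iff |A ∩ B| / |A| ≥ 4/5.
|A| = 22, |A ∩ B| = 17, |A ∖ B| = 5.
|A ∩ B|/|A| = 17/22, so the statement is false.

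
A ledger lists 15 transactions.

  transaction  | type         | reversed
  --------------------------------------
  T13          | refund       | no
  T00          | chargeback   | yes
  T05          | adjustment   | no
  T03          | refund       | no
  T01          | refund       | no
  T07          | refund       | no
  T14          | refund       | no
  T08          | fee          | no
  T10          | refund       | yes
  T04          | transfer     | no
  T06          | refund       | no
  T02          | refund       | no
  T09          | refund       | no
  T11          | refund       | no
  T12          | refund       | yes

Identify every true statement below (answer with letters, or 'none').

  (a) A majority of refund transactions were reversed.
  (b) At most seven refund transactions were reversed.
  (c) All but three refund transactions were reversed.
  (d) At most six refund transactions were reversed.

|A| = 11, |A ∩ B| = 2, |A ∖ B| = 9.
(a) |A ∩ B| > |A ∖ B|: fails.
(b) |A ∩ B| ≤ 7: holds.
(c) |A ∖ B| = 3: fails.
(d) |A ∩ B| ≤ 6: holds.

(b), (d)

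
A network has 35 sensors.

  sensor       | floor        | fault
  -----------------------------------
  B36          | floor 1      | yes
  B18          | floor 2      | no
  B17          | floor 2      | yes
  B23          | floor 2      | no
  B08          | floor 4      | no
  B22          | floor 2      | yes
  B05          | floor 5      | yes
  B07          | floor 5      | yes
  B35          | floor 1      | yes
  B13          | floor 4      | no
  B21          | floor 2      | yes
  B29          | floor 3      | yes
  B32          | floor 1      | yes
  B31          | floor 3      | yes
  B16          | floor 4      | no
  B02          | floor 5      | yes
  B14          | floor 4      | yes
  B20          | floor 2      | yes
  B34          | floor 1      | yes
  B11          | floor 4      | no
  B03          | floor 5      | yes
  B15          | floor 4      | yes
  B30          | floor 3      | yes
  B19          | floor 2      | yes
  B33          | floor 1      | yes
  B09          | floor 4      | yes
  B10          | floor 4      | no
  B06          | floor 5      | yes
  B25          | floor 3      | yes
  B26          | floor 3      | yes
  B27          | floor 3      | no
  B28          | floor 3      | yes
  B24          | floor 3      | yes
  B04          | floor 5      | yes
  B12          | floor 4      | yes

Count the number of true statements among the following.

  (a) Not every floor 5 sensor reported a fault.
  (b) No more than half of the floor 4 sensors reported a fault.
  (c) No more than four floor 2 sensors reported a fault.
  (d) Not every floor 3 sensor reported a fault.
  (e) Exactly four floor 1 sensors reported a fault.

2

(a) floor 5: |A| = 6, |A ∩ B| = 6; needs A ⊄ B (|A ∖ B| ≥ 1) — false.
(b) floor 4: |A| = 9, |A ∩ B| = 4; needs |A ∩ B| ≤ |A ∖ B| — true.
(c) floor 2: |A| = 7, |A ∩ B| = 5; needs |A ∩ B| ≤ 4 — false.
(d) floor 3: |A| = 8, |A ∩ B| = 7; needs A ⊄ B (|A ∖ B| ≥ 1) — true.
(e) floor 1: |A| = 5, |A ∩ B| = 5; needs |A ∩ B| = 4 — false.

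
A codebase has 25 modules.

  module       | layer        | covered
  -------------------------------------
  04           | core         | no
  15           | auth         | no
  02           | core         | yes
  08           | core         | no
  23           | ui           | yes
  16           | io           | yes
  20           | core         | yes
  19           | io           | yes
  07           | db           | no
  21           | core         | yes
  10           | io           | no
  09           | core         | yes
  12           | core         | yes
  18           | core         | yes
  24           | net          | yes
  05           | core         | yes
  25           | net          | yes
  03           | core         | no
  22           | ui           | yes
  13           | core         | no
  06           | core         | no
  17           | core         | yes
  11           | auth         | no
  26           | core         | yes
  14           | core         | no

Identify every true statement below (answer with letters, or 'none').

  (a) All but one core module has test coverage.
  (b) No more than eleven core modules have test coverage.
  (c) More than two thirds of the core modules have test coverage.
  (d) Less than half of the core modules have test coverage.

(b)

|A| = 15, |A ∩ B| = 9, |A ∖ B| = 6.
(a) |A ∖ B| = 1: fails.
(b) |A ∩ B| ≤ 11: holds.
(c) |A ∩ B| / |A| > 2/3: fails.
(d) |A ∩ B| < |A ∖ B|: fails.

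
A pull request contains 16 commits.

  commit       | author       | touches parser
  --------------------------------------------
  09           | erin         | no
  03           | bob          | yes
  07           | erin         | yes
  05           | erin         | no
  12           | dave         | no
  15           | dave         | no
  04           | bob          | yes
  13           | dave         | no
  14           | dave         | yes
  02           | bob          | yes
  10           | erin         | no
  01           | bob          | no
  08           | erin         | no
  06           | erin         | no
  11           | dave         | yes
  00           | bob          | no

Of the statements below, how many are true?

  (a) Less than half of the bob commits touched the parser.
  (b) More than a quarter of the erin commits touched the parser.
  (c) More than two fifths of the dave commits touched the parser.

0

(a) bob: |A| = 5, |A ∩ B| = 3; needs |A ∩ B| < |A ∖ B| — false.
(b) erin: |A| = 6, |A ∩ B| = 1; needs |A ∩ B| / |A| > 1/4 — false.
(c) dave: |A| = 5, |A ∩ B| = 2; needs |A ∩ B| / |A| > 2/5 — false.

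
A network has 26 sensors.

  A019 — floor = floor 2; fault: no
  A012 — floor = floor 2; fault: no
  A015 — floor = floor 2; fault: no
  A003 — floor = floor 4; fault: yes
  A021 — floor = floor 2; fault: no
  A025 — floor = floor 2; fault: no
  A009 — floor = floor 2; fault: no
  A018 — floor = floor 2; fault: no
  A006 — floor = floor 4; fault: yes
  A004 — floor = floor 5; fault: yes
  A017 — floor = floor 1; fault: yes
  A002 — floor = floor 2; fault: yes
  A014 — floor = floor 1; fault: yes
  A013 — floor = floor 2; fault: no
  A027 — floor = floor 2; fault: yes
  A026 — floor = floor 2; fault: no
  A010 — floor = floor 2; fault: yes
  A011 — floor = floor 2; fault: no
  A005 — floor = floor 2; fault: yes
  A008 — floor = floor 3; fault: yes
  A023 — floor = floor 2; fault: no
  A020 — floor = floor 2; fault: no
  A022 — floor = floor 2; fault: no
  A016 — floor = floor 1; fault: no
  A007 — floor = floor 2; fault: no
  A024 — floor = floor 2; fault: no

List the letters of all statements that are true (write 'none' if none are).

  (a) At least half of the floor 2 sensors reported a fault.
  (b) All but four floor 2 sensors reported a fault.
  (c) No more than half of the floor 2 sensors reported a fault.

|A| = 19, |A ∩ B| = 4, |A ∖ B| = 15.
(a) |A ∩ B| ≥ |A ∖ B|: fails.
(b) |A ∖ B| = 4: fails.
(c) |A ∩ B| ≤ |A ∖ B|: holds.

(c)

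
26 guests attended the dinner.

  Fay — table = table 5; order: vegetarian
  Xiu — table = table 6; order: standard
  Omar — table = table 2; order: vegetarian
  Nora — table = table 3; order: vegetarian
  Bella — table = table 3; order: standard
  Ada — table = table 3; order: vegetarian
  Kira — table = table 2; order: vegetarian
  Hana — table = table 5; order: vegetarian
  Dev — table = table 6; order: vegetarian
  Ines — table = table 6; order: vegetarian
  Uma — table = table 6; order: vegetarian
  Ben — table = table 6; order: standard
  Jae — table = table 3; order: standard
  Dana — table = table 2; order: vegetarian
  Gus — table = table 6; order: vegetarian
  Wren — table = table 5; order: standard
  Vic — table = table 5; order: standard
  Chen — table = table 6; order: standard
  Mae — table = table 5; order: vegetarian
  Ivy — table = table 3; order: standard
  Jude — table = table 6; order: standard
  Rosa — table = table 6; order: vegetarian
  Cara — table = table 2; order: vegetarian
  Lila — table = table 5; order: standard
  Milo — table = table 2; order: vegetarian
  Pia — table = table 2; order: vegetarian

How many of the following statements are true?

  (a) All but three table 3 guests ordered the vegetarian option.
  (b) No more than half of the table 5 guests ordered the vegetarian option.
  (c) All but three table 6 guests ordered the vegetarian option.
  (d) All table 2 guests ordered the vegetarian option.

(a) table 3: |A| = 5, |A ∩ B| = 2; needs |A ∖ B| = 3 — true.
(b) table 5: |A| = 6, |A ∩ B| = 3; needs |A ∩ B| ≤ |A ∖ B| — true.
(c) table 6: |A| = 9, |A ∩ B| = 5; needs |A ∖ B| = 3 — false.
(d) table 2: |A| = 6, |A ∩ B| = 6; needs A ⊆ B, i.e. every element of A is in B (|A ∖ B| = 0) — true.

3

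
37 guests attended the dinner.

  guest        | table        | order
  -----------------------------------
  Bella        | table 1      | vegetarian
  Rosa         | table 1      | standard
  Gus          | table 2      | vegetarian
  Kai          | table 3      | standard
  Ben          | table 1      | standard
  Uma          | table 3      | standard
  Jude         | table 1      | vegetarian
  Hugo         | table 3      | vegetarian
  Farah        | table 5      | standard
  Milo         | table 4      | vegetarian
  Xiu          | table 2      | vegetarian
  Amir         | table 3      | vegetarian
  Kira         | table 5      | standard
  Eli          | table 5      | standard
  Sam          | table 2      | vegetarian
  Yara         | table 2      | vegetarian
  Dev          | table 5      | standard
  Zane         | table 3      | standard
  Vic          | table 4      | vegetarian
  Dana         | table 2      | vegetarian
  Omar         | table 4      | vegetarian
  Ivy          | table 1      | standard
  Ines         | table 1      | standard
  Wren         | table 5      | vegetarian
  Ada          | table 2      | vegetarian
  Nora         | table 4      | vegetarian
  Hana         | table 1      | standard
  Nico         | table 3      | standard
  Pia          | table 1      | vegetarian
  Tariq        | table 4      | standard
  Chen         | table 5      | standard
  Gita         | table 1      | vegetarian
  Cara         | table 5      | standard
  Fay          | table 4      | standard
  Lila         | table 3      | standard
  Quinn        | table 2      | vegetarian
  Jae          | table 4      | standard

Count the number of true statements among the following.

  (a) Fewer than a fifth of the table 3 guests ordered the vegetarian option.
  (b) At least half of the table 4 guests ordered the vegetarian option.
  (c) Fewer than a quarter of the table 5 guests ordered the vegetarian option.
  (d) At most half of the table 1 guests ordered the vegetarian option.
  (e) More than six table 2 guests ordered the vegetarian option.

(a) table 3: |A| = 7, |A ∩ B| = 2; needs |A ∩ B| / |A| < 1/5 — false.
(b) table 4: |A| = 7, |A ∩ B| = 4; needs |A ∩ B| ≥ |A ∖ B| — true.
(c) table 5: |A| = 7, |A ∩ B| = 1; needs |A ∩ B| / |A| < 1/4 — true.
(d) table 1: |A| = 9, |A ∩ B| = 4; needs |A ∩ B| ≤ |A ∖ B| — true.
(e) table 2: |A| = 7, |A ∩ B| = 7; needs |A ∩ B| > 6 — true.

4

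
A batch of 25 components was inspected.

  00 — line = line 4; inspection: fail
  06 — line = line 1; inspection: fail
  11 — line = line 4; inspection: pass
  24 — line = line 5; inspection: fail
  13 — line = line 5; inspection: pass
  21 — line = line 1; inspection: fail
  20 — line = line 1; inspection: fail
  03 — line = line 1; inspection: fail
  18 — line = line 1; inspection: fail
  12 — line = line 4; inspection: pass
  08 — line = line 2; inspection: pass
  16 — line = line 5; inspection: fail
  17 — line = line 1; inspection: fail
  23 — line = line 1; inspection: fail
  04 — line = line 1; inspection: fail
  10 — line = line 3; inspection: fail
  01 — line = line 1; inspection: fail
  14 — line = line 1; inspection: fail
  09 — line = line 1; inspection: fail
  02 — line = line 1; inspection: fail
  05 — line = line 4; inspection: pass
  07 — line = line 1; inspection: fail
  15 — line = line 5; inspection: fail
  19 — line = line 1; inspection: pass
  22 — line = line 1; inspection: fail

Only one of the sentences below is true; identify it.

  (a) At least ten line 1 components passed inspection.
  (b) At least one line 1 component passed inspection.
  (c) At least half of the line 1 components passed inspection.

(b)

|A| = 15, |A ∩ B| = 1, |A ∖ B| = 14.
(a) requires |A ∩ B| ≥ 10: false.
(b) requires A ∩ B ≠ ∅ (|A ∩ B| ≥ 1): true.
(c) requires |A ∩ B| ≥ |A ∖ B|: false.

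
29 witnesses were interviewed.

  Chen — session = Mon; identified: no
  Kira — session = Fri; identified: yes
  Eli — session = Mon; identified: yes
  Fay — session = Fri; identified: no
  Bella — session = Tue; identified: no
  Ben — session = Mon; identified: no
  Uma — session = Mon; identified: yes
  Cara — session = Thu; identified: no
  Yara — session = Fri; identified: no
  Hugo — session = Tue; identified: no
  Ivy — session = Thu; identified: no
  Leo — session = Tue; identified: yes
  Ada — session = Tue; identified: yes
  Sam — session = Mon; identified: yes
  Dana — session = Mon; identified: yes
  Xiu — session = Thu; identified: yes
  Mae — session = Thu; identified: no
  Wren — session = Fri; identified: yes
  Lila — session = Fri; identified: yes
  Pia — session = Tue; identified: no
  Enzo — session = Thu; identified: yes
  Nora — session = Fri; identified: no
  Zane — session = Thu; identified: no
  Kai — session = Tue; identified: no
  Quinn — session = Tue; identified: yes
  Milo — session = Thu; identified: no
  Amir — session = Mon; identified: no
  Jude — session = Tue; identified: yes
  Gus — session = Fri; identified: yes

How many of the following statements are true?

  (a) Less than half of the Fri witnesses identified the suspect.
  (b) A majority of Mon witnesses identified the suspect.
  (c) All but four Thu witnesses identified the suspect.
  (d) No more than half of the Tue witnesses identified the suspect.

2

(a) Fri: |A| = 7, |A ∩ B| = 4; needs |A ∩ B| < |A ∖ B| — false.
(b) Mon: |A| = 7, |A ∩ B| = 4; needs |A ∩ B| > |A ∖ B| — true.
(c) Thu: |A| = 7, |A ∩ B| = 2; needs |A ∖ B| = 4 — false.
(d) Tue: |A| = 8, |A ∩ B| = 4; needs |A ∩ B| ≤ |A ∖ B| — true.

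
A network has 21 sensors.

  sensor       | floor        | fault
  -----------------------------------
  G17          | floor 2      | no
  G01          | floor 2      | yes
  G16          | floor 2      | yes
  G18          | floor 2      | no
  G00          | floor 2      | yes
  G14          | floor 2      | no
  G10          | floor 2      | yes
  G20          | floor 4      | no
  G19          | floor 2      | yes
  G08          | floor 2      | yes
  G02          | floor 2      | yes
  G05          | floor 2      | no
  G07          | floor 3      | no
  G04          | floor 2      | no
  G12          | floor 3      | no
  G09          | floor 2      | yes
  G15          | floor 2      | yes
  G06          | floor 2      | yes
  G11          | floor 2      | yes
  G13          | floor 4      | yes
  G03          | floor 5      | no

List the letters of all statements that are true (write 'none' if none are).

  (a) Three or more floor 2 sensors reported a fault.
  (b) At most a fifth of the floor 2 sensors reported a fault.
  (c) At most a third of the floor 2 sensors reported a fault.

(a)

|A| = 16, |A ∩ B| = 11, |A ∖ B| = 5.
(a) |A ∩ B| ≥ 3: holds.
(b) |A ∩ B| / |A| ≤ 1/5: fails.
(c) |A ∩ B| / |A| ≤ 1/3: fails.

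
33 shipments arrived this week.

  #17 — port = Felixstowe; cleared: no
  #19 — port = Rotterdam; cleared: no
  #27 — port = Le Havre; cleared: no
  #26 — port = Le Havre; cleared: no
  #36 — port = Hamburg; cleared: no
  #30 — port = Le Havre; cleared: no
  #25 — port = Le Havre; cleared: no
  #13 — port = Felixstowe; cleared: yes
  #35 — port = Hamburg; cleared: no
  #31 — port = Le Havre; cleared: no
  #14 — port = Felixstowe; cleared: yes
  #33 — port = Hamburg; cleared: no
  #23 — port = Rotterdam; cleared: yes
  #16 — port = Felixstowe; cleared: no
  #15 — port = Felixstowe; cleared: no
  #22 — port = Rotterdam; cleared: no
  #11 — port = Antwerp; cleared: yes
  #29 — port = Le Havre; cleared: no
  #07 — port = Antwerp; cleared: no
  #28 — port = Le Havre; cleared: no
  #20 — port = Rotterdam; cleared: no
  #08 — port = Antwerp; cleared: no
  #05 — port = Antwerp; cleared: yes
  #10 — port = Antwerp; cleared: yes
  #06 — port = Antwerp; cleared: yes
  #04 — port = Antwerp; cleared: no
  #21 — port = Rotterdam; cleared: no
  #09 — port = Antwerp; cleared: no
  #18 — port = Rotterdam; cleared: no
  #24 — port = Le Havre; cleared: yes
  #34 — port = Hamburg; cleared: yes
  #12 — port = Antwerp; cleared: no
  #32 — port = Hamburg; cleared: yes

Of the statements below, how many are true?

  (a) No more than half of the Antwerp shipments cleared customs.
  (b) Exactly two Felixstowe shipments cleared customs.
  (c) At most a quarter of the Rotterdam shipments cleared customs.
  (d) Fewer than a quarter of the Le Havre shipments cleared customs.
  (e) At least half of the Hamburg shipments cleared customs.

4

(a) Antwerp: |A| = 9, |A ∩ B| = 4; needs |A ∩ B| ≤ |A ∖ B| — true.
(b) Felixstowe: |A| = 5, |A ∩ B| = 2; needs |A ∩ B| = 2 — true.
(c) Rotterdam: |A| = 6, |A ∩ B| = 1; needs |A ∩ B| / |A| ≤ 1/4 — true.
(d) Le Havre: |A| = 8, |A ∩ B| = 1; needs |A ∩ B| / |A| < 1/4 — true.
(e) Hamburg: |A| = 5, |A ∩ B| = 2; needs |A ∩ B| ≥ |A ∖ B| — false.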